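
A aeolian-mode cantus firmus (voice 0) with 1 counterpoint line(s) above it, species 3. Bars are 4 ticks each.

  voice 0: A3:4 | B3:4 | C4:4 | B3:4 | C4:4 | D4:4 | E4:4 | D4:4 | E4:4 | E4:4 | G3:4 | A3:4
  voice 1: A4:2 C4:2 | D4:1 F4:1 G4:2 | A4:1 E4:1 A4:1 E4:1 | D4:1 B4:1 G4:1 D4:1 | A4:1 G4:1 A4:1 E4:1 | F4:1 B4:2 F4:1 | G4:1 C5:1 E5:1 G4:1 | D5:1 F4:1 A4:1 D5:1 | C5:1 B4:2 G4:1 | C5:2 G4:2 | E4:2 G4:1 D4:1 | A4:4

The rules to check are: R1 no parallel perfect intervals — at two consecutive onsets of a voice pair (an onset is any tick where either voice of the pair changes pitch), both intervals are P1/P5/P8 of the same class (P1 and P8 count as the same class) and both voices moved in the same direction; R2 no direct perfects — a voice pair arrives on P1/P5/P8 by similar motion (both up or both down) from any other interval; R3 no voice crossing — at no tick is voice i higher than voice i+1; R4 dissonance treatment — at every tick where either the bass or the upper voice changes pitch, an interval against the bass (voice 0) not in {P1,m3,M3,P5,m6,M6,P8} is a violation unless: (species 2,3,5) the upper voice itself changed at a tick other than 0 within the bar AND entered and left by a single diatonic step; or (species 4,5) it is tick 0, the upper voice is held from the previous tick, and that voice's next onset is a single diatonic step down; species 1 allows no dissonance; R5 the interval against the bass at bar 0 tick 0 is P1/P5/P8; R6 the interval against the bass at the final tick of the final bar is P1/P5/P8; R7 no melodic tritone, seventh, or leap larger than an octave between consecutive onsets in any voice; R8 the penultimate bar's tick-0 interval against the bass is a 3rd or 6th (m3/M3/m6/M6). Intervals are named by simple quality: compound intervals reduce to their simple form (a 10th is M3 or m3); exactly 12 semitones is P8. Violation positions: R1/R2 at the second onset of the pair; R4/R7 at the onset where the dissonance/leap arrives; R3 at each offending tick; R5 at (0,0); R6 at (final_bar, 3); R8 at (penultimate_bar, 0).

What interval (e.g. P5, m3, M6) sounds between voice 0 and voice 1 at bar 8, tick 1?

voice 0=E4 voice 1=B4 -> P5

P5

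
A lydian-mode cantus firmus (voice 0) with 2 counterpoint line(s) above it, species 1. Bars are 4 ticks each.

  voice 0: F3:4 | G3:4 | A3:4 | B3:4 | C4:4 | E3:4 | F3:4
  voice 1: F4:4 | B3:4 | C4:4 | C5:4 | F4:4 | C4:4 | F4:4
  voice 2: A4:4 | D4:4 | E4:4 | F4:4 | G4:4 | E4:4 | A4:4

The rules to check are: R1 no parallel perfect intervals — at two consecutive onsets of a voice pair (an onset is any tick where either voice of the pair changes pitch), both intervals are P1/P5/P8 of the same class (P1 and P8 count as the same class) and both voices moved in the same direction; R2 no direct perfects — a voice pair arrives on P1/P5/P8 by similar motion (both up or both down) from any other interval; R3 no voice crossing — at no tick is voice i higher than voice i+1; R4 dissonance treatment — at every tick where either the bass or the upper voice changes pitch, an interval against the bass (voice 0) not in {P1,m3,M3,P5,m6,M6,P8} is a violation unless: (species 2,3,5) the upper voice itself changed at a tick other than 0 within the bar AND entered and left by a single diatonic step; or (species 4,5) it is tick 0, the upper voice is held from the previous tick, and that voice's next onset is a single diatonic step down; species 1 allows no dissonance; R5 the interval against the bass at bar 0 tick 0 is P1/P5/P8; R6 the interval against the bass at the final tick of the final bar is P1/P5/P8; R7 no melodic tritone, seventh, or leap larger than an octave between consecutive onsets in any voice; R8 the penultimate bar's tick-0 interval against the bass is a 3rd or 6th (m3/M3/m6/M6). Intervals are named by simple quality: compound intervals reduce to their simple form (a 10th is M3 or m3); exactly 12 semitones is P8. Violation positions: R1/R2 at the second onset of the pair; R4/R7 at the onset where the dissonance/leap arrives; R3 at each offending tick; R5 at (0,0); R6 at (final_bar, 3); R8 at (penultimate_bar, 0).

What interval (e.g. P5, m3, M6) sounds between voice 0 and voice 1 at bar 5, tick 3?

m6

voice 0=E3 voice 1=C4 -> m6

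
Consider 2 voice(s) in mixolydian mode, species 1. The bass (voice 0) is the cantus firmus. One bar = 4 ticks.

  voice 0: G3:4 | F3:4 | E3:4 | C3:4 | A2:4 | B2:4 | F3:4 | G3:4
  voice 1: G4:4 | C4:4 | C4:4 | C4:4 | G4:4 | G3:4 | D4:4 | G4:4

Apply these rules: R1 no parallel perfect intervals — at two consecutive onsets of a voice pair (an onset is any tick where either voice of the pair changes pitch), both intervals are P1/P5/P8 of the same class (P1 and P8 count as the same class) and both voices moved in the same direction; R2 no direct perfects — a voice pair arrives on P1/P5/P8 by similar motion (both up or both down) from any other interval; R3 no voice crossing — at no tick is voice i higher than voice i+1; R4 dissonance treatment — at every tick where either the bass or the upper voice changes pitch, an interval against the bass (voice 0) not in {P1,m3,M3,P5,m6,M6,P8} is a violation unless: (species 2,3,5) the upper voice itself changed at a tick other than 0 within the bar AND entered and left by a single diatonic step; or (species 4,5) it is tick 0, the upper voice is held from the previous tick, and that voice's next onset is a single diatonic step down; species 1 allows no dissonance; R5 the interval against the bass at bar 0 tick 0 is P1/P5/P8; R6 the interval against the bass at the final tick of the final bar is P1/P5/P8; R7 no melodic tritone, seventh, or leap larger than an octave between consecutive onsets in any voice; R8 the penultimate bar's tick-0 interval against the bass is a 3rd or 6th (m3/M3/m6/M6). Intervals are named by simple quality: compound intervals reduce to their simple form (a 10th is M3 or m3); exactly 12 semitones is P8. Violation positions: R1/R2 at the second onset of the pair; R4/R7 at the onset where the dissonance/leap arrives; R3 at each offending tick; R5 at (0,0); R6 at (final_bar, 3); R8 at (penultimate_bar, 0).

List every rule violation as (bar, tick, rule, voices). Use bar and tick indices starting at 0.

(1, 0, R2, (0, 1))
(4, 0, R4, (0, 1))
(6, 0, R7, (0,))
(7, 0, R2, (0, 1))

bar 0: v0=G3 v1=G4 downbeat P8
bar 1: v0=F3 v1=C4 downbeat P5
bar 2: v0=E3 v1=C4 downbeat m6
bar 3: v0=C3 v1=C4 downbeat P8
bar 4: v0=A2 v1=G4 downbeat m7
bar 5: v0=B2 v1=G3 downbeat m6
bar 6: v0=F3 v1=D4 downbeat M6
bar 7: v0=G3 v1=G4 downbeat P8
  -> R2 @ bar 1 tick 0 v(0, 1): G3/G4 P8 -> F3/C4 P5 similar
  -> R4 @ bar 4 tick 0 v(0, 1): A2/G4 m7 untreated
  -> R7 @ bar 6 tick 0 v(0,): B2->F3 leap 6st
  -> R2 @ bar 7 tick 0 v(0, 1): F3/D4 M6 -> G3/G4 P8 similar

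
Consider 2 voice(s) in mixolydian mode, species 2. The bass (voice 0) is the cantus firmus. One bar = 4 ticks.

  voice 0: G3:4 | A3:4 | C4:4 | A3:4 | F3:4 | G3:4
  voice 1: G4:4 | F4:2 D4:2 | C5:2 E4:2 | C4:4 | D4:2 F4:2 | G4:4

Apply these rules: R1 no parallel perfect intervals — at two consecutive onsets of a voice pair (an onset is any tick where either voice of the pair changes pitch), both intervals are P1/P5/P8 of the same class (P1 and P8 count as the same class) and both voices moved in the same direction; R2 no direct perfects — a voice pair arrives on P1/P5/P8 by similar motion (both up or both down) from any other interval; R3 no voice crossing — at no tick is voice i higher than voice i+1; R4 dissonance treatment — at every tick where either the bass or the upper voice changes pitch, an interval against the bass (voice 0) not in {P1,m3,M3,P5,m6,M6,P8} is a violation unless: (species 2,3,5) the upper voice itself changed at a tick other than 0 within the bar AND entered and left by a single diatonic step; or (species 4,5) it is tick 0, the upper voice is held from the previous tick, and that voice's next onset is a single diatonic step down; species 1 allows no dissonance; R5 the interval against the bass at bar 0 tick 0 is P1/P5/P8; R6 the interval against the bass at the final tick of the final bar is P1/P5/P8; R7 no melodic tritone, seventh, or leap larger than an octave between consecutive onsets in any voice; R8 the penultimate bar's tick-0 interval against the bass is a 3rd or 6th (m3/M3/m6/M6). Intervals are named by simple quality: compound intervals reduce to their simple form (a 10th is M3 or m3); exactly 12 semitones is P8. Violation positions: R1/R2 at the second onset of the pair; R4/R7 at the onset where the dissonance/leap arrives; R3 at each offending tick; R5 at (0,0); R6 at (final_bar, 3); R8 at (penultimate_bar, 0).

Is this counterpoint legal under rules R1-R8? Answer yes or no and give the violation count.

bar 0: v0=G3 v1=G4 (P8)
bar 1: v0=A3 v1=F4 (m6)
bar 2: v0=C4 v1=C5 (P8)
bar 3: v0=A3 v1=C4 (m3)
bar 4: v0=F3 v1=D4 (M6)
bar 5: v0=G3 v1=G4 (P8)
  R4 @ bar1.2: A3/D4 P4 untreated
  R2 @ bar2.0: A3/D4 P4 -> C4/C5 P8 similar
  R7 @ bar2.0: D4->C5 leap 10st
  R1 @ bar5.0: F3/F4 P8 -> G3/G4 P8 similar

No (4 violations)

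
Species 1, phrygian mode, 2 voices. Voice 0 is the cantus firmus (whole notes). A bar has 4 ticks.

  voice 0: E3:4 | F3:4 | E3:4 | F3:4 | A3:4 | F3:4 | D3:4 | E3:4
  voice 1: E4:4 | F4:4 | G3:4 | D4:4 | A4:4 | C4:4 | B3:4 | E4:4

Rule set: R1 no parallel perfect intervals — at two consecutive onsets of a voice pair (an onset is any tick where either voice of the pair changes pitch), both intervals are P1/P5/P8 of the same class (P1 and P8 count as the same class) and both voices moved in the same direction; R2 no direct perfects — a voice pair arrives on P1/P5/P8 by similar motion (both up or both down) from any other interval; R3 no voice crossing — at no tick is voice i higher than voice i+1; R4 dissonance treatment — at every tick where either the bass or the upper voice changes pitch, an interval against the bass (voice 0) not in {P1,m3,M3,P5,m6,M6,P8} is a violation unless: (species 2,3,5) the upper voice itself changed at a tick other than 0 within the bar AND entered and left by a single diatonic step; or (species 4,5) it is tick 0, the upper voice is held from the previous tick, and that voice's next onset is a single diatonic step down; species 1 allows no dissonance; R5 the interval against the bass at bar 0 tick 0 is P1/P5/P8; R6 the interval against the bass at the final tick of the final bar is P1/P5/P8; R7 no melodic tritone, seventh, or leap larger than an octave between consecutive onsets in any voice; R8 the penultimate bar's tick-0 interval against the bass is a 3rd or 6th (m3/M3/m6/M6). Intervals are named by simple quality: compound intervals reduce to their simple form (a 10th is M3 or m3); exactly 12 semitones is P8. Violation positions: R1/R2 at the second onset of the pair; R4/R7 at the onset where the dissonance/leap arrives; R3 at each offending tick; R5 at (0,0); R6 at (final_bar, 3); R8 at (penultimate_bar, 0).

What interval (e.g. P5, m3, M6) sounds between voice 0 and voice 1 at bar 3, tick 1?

M6

voice 0=F3 voice 1=D4 -> M6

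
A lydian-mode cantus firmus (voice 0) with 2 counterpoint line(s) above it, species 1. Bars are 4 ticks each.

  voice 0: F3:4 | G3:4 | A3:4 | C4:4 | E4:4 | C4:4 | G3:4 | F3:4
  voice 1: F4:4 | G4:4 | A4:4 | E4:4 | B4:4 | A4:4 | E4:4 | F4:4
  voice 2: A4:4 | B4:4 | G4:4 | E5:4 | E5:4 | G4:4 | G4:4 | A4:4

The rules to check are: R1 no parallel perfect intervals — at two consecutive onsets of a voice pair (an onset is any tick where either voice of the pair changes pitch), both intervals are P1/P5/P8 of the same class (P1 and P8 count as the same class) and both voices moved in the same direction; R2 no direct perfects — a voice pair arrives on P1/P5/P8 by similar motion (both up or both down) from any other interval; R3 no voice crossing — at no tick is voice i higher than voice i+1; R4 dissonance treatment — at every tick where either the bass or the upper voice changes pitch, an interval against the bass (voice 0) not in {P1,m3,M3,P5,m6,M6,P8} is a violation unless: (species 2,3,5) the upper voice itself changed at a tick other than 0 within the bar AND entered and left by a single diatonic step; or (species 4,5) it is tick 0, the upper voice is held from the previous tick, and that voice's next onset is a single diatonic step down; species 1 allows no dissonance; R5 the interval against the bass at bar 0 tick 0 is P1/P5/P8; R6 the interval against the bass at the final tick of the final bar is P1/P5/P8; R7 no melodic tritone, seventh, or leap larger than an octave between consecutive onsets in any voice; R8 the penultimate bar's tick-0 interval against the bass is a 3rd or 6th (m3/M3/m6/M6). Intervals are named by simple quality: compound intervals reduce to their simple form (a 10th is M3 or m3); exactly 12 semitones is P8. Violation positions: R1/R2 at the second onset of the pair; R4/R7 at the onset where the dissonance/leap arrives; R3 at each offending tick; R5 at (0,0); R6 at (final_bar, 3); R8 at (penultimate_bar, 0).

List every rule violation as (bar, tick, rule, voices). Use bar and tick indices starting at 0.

(0, 0, R5, (0, 2))
(1, 0, R1, (0, 1))
(2, 0, R1, (0, 1))
(2, 0, R3, (1, 2))
(2, 0, R4, (0, 2))
(2, 1, R3, (1, 2))
(2, 2, R3, (1, 2))
(2, 3, R3, (1, 2))
(4, 0, R2, (0, 1))
(5, 0, R2, (0, 2))
(5, 0, R3, (1, 2))
(5, 1, R3, (1, 2))
(5, 2, R3, (1, 2))
(5, 3, R3, (1, 2))
(6, 0, R8, (0, 2))
(7, 3, R6, (0, 2))

bar 0: v0=F3 v1=F4 v2=A4 downbeat M3
bar 1: v0=G3 v1=G4 v2=B4 downbeat M3
bar 2: v0=A3 v1=A4 v2=G4 downbeat m7
bar 3: v0=C4 v1=E4 v2=E5 downbeat M3
bar 4: v0=E4 v1=B4 v2=E5 downbeat P8
bar 5: v0=C4 v1=A4 v2=G4 downbeat P5
bar 6: v0=G3 v1=E4 v2=G4 downbeat P8
bar 7: v0=F3 v1=F4 v2=A4 downbeat M3
  -> R5 @ bar 0 tick 0 v(0, 2): opens on M3
  -> R1 @ bar 1 tick 0 v(0, 1): F3/F4 P8 -> G3/G4 P8 similar
  -> R1 @ bar 2 tick 0 v(0, 1): G3/G4 P8 -> A3/A4 P8 similar
  -> R3 @ bar 2 tick 0 v(1, 2): A4 above G4
  -> R4 @ bar 2 tick 0 v(0, 2): A3/G4 m7 untreated
  -> R3 @ bar 2 tick 1 v(1, 2): A4 above G4
  -> R3 @ bar 2 tick 2 v(1, 2): A4 above G4
  -> R3 @ bar 2 tick 3 v(1, 2): A4 above G4
  -> R2 @ bar 4 tick 0 v(0, 1): C4/E4 M3 -> E4/B4 P5 similar
  -> R2 @ bar 5 tick 0 v(0, 2): E4/E5 P8 -> C4/G4 P5 similar
  -> R3 @ bar 5 tick 0 v(1, 2): A4 above G4
  -> R3 @ bar 5 tick 1 v(1, 2): A4 above G4
  -> R3 @ bar 5 tick 2 v(1, 2): A4 above G4
  -> R3 @ bar 5 tick 3 v(1, 2): A4 above G4
  -> R8 @ bar 6 tick 0 v(0, 2): penult P8 not 3rd/6th
  -> R6 @ bar 7 tick 3 v(0, 2): closes on M3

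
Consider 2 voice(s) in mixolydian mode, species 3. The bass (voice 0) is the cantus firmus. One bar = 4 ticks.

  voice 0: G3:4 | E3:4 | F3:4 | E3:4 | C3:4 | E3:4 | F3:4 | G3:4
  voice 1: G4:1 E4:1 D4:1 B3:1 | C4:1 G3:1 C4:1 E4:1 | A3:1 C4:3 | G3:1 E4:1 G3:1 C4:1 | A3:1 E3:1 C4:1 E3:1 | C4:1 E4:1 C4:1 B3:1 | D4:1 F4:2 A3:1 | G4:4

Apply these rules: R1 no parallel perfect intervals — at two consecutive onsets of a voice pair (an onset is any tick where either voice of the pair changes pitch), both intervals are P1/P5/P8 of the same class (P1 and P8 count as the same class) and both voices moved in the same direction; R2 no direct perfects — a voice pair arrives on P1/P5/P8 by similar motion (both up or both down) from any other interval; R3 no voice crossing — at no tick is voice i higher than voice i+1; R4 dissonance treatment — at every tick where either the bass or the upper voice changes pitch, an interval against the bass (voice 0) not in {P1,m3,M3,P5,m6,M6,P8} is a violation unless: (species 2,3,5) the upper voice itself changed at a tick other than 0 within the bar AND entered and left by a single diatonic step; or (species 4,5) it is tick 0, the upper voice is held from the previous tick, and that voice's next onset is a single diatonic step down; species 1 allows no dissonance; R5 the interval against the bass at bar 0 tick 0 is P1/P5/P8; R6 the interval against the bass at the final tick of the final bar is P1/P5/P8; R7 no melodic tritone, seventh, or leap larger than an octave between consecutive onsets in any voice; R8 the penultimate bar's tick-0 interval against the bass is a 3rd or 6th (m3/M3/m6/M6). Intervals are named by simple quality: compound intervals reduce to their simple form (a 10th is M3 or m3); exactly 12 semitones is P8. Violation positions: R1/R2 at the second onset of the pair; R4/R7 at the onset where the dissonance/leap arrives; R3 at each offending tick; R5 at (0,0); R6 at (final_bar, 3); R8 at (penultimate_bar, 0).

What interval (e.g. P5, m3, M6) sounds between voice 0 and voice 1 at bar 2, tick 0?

M3

voice 0=F3 voice 1=A3 -> M3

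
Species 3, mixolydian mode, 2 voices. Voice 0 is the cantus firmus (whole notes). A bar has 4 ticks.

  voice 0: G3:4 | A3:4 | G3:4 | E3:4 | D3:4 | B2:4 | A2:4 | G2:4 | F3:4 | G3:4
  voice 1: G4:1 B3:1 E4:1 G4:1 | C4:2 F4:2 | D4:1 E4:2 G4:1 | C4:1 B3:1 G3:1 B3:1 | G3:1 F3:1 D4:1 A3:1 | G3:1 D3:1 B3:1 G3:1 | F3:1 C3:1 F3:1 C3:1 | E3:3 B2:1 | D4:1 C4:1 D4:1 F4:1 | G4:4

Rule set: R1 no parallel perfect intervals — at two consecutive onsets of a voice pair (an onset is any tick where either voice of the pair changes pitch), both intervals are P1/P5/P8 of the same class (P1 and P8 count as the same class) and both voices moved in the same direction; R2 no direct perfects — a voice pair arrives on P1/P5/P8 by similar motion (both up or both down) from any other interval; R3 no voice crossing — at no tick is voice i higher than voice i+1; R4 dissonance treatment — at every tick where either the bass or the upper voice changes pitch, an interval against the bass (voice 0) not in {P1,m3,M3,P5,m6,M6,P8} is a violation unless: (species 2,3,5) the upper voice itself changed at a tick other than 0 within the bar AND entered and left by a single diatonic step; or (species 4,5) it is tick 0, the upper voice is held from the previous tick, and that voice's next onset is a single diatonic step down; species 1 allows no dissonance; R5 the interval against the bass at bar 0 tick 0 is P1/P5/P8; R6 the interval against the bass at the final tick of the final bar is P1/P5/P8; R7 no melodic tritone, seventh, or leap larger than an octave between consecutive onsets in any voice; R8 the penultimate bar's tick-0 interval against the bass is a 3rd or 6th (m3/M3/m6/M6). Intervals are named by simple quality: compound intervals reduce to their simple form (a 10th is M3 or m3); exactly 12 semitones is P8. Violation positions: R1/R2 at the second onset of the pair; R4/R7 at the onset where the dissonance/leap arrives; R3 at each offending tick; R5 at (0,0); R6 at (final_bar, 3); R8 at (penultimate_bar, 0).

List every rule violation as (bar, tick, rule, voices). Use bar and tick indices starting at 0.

bar 0: v0=G3 v1=G4 downbeat P8
bar 1: v0=A3 v1=C4 downbeat m3
bar 2: v0=G3 v1=D4 downbeat P5
bar 3: v0=E3 v1=C4 downbeat m6
bar 4: v0=D3 v1=G3 downbeat P4
bar 5: v0=B2 v1=G3 downbeat m6
bar 6: v0=A2 v1=F3 downbeat m6
bar 7: v0=G2 v1=E3 downbeat M6
bar 8: v0=F3 v1=D4 downbeat M6
bar 9: v0=G3 v1=G4 downbeat P8
  -> R2 @ bar 2 tick 0 v(0, 1): A3/F4 m6 -> G3/D4 P5 similar
  -> R4 @ bar 4 tick 0 v(0, 1): D3/G3 P4 untreated
  -> R7 @ bar 8 tick 0 v(0,): G2->F3 leap 10st
  -> R7 @ bar 8 tick 0 v(1,): B2->D4 leap 15st
  -> R1 @ bar 9 tick 0 v(0, 1): F3/F4 P8 -> G3/G4 P8 similar

(2, 0, R2, (0, 1))
(4, 0, R4, (0, 1))
(8, 0, R7, (0,))
(8, 0, R7, (1,))
(9, 0, R1, (0, 1))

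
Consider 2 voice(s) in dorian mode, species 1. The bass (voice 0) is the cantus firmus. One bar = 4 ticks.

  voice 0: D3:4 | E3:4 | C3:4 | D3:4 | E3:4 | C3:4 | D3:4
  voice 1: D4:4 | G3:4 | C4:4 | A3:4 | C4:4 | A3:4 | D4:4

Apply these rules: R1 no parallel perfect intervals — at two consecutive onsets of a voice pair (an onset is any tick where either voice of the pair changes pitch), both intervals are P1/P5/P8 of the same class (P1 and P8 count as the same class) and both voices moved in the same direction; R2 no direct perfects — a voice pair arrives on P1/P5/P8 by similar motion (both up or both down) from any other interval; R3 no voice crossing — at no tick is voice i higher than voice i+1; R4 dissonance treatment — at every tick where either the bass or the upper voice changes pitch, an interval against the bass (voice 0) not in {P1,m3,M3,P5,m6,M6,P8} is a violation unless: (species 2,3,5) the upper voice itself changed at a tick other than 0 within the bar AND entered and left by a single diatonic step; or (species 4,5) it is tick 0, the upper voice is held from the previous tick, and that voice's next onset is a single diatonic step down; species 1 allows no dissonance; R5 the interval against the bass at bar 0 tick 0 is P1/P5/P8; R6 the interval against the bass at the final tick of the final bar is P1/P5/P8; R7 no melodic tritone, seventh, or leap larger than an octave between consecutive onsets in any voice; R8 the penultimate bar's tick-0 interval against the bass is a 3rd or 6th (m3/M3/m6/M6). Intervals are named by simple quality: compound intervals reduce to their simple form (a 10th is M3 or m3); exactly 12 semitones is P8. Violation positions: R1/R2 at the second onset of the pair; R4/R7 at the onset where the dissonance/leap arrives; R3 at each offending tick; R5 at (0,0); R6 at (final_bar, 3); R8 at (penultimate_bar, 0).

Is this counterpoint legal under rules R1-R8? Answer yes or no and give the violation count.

bar 0: v0=D3 v1=D4 (P8)
bar 1: v0=E3 v1=G3 (m3)
bar 2: v0=C3 v1=C4 (P8)
bar 3: v0=D3 v1=A3 (P5)
bar 4: v0=E3 v1=C4 (m6)
bar 5: v0=C3 v1=A3 (M6)
bar 6: v0=D3 v1=D4 (P8)
  R2 @ bar6.0: C3/A3 M6 -> D3/D4 P8 similar

No (1 violations)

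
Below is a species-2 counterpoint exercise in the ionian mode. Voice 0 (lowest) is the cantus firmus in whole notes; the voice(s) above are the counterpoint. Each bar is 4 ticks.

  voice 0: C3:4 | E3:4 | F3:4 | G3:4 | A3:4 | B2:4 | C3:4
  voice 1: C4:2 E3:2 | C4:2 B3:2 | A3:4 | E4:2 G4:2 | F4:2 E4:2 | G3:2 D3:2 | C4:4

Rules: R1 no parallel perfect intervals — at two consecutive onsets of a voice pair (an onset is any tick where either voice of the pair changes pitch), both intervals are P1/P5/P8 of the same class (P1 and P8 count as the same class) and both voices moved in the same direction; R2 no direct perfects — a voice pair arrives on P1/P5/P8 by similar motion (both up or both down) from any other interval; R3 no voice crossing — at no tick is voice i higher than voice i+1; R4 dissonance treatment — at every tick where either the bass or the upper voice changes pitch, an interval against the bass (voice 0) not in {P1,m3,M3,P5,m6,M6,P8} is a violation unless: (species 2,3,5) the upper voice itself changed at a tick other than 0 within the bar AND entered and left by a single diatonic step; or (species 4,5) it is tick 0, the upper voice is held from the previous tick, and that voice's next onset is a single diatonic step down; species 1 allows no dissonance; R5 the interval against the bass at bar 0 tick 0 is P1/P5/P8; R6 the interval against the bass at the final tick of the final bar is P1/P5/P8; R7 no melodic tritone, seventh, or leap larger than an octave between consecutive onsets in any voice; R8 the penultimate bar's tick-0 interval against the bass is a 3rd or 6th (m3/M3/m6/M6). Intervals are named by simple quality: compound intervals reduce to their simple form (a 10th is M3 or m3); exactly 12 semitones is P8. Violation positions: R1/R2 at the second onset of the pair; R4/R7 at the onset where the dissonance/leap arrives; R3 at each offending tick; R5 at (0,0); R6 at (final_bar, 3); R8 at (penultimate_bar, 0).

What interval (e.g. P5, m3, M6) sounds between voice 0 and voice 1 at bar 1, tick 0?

m6

voice 0=E3 voice 1=C4 -> m6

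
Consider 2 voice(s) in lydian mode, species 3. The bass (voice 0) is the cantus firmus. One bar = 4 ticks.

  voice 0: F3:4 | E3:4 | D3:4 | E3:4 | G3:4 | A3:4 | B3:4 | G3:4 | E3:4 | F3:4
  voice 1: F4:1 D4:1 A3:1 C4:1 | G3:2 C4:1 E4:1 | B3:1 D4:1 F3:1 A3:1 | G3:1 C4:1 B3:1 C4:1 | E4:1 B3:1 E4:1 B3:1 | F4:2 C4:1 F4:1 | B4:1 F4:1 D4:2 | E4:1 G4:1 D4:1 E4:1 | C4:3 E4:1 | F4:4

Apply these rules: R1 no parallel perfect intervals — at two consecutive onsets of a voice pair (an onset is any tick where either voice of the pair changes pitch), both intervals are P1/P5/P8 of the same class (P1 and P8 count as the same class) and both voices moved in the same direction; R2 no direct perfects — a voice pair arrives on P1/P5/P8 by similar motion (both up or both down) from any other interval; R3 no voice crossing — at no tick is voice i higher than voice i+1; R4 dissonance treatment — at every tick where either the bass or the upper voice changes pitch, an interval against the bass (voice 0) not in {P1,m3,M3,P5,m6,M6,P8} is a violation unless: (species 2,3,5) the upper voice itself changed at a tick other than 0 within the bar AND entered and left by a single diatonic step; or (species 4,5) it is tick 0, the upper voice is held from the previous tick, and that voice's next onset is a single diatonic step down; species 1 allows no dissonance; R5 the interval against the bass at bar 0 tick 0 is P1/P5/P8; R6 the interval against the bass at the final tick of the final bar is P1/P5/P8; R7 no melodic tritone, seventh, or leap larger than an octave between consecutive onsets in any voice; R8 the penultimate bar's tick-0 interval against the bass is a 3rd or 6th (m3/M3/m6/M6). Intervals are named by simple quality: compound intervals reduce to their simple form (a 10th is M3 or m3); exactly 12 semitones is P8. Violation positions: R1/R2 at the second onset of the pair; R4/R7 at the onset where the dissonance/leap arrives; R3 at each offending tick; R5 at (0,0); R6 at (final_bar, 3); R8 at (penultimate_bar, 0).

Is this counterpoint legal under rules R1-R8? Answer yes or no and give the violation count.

No (6 violations)

bar 0: v0=F3 v1=F4 (P8)
bar 1: v0=E3 v1=G3 (m3)
bar 2: v0=D3 v1=B3 (M6)
bar 3: v0=E3 v1=G3 (m3)
bar 4: v0=G3 v1=E4 (M6)
bar 5: v0=A3 v1=F4 (m6)
bar 6: v0=B3 v1=B4 (P8)
bar 7: v0=G3 v1=E4 (M6)
bar 8: v0=E3 v1=C4 (m6)
bar 9: v0=F3 v1=F4 (P8)
  R7 @ bar5.0: B3->F4 leap 6st
  R2 @ bar6.0: A3/F4 m6 -> B3/B4 P8 similar
  R7 @ bar6.0: F4->B4 leap 6st
  R4 @ bar6.1: B3/F4 TT untreated
  R7 @ bar6.1: B4->F4 leap 6st
  R1 @ bar9.0: E3/E4 P8 -> F3/F4 P8 similar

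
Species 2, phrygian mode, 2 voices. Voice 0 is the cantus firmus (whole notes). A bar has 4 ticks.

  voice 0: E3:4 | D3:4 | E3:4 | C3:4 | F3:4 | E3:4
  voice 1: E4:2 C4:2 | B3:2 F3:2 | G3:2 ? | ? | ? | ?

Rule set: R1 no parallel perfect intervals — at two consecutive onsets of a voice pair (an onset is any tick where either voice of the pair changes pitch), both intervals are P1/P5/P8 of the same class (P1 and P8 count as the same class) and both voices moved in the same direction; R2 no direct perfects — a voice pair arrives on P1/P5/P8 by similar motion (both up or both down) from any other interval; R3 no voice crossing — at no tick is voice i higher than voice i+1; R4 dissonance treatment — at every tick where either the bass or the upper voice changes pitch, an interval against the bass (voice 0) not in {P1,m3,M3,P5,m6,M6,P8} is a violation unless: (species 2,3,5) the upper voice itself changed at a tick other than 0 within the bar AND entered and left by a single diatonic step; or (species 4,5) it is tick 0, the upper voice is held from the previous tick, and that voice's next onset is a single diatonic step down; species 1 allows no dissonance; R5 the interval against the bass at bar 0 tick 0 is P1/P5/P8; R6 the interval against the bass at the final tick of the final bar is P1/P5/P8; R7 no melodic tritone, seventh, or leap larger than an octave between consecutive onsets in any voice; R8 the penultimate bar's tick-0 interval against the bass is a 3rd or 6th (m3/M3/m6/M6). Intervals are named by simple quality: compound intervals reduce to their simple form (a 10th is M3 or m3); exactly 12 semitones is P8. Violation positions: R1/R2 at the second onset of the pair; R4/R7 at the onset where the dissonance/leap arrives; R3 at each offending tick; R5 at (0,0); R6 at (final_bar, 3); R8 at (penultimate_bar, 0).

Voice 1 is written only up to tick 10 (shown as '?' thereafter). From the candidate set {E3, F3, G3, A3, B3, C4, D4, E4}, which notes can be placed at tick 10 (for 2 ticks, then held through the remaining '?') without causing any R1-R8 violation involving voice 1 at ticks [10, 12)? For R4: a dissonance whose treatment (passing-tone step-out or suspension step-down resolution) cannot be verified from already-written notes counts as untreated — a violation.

E3: legal
F3: violates R4
G3: legal
A3: violates R4
B3: legal
C4: legal
D4: violates R4
E4: legal

{B3, C4, E3, E4, G3}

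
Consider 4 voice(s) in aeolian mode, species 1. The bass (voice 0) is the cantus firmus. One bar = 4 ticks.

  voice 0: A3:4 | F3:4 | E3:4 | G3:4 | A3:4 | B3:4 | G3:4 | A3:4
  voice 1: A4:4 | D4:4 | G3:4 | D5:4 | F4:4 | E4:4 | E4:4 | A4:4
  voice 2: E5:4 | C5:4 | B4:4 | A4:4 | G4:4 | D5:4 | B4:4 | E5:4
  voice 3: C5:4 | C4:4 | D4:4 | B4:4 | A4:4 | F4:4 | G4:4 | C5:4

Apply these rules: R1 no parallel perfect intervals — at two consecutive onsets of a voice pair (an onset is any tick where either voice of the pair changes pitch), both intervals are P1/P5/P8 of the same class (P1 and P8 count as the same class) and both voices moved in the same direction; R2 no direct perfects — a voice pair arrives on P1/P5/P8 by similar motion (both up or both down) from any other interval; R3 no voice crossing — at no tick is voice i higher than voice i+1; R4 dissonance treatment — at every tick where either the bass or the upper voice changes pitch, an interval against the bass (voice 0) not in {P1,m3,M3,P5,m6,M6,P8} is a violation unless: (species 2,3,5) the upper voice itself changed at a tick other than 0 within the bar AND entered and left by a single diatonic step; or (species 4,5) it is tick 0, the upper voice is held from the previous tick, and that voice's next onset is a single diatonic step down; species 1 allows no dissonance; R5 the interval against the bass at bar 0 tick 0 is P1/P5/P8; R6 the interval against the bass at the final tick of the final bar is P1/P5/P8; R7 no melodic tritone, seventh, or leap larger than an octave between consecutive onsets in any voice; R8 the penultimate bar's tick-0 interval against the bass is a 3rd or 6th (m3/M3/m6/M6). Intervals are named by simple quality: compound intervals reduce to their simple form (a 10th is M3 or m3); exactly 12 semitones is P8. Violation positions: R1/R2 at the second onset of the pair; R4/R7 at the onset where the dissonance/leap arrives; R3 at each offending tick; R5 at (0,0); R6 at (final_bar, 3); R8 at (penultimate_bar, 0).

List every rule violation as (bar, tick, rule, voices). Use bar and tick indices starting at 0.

(0, 0, R3, (2, 3))
(0, 0, R5, (0, 3))
(0, 1, R3, (2, 3))
(0, 2, R3, (2, 3))
(0, 3, R3, (2, 3))
(1, 0, R1, (0, 2))
(1, 0, R2, (0, 3))
(1, 0, R2, (2, 3))
(1, 0, R3, (2, 3))
(1, 1, R3, (2, 3))
(1, 2, R3, (2, 3))
(1, 3, R3, (2, 3))
(2, 0, R1, (0, 2))
(2, 0, R3, (2, 3))
(2, 0, R4, (0, 3))
(2, 1, R3, (2, 3))
(2, 2, R3, (2, 3))
(2, 3, R3, (2, 3))
(3, 0, R2, (0, 1))
(3, 0, R3, (1, 2))
(3, 0, R4, (0, 2))
(3, 0, R7, (1,))
(3, 1, R3, (1, 2))
(3, 2, R3, (1, 2))
(3, 3, R3, (1, 2))
(4, 0, R4, (0, 2))
(5, 0, R3, (2, 3))
(5, 0, R4, (0, 1))
(5, 0, R4, (0, 3))
(5, 1, R3, (2, 3))
(5, 2, R3, (2, 3))
(5, 3, R3, (2, 3))
(6, 0, R3, (2, 3))
(6, 0, R8, (0, 3))
(6, 1, R3, (2, 3))
(6, 2, R3, (2, 3))
(6, 3, R3, (2, 3))
(7, 0, R1, (1, 2))
(7, 0, R2, (0, 1))
(7, 0, R2, (0, 2))
(7, 0, R3, (2, 3))
(7, 1, R3, (2, 3))
(7, 2, R3, (2, 3))
(7, 3, R3, (2, 3))
(7, 3, R6, (0, 3))

bar 0: v0=A3 v1=A4 v2=E5 v3=C5 downbeat m3
bar 1: v0=F3 v1=D4 v2=C5 v3=C4 downbeat P5
bar 2: v0=E3 v1=G3 v2=B4 v3=D4 downbeat m7
bar 3: v0=G3 v1=D5 v2=A4 v3=B4 downbeat M3
bar 4: v0=A3 v1=F4 v2=G4 v3=A4 downbeat P8
bar 5: v0=B3 v1=E4 v2=D5 v3=F4 downbeat TT
bar 6: v0=G3 v1=E4 v2=B4 v3=G4 downbeat P8
bar 7: v0=A3 v1=A4 v2=E5 v3=C5 downbeat m3
  -> R3 @ bar 0 tick 0 v(2, 3): E5 above C5
  -> R5 @ bar 0 tick 0 v(0, 3): opens on m3
  -> R3 @ bar 0 tick 1 v(2, 3): E5 above C5
  -> R3 @ bar 0 tick 2 v(2, 3): E5 above C5
  -> R3 @ bar 0 tick 3 v(2, 3): E5 above C5
  -> R1 @ bar 1 tick 0 v(0, 2): A3/E5 P5 -> F3/C5 P5 similar
  -> R2 @ bar 1 tick 0 v(0, 3): A3/C5 m3 -> F3/C4 P5 similar
  -> R2 @ bar 1 tick 0 v(2, 3): E5/C5 M3 -> C5/C4 P8 similar
  -> R3 @ bar 1 tick 0 v(2, 3): C5 above C4
  -> R3 @ bar 1 tick 1 v(2, 3): C5 above C4
  -> R3 @ bar 1 tick 2 v(2, 3): C5 above C4
  -> R3 @ bar 1 tick 3 v(2, 3): C5 above C4
  -> R1 @ bar 2 tick 0 v(0, 2): F3/C5 P5 -> E3/B4 P5 similar
  -> R3 @ bar 2 tick 0 v(2, 3): B4 above D4
  -> R4 @ bar 2 tick 0 v(0, 3): E3/D4 m7 untreated
  -> R3 @ bar 2 tick 1 v(2, 3): B4 above D4
  -> R3 @ bar 2 tick 2 v(2, 3): B4 above D4
  -> R3 @ bar 2 tick 3 v(2, 3): B4 above D4
  -> R2 @ bar 3 tick 0 v(0, 1): E3/G3 m3 -> G3/D5 P5 similar
  -> R3 @ bar 3 tick 0 v(1, 2): D5 above A4
  -> R4 @ bar 3 tick 0 v(0, 2): G3/A4 M2 untreated
  -> R7 @ bar 3 tick 0 v(1,): G3->D5 leap 19st
  -> R3 @ bar 3 tick 1 v(1, 2): D5 above A4
  -> R3 @ bar 3 tick 2 v(1, 2): D5 above A4
  -> R3 @ bar 3 tick 3 v(1, 2): D5 above A4
  -> R4 @ bar 4 tick 0 v(0, 2): A3/G4 m7 untreated
  -> R3 @ bar 5 tick 0 v(2, 3): D5 above F4
  -> R4 @ bar 5 tick 0 v(0, 1): B3/E4 P4 untreated
  -> R4 @ bar 5 tick 0 v(0, 3): B3/F4 TT untreated
  -> R3 @ bar 5 tick 1 v(2, 3): D5 above F4
  -> R3 @ bar 5 tick 2 v(2, 3): D5 above F4
  -> R3 @ bar 5 tick 3 v(2, 3): D5 above F4
  -> R3 @ bar 6 tick 0 v(2, 3): B4 above G4
  -> R8 @ bar 6 tick 0 v(0, 3): penult P8 not 3rd/6th
  -> R3 @ bar 6 tick 1 v(2, 3): B4 above G4
  -> R3 @ bar 6 tick 2 v(2, 3): B4 above G4
  -> R3 @ bar 6 tick 3 v(2, 3): B4 above G4
  -> R1 @ bar 7 tick 0 v(1, 2): E4/B4 P5 -> A4/E5 P5 similar
  -> R2 @ bar 7 tick 0 v(0, 1): G3/E4 M6 -> A3/A4 P8 similar
  -> R2 @ bar 7 tick 0 v(0, 2): G3/B4 M3 -> A3/E5 P5 similar
  -> R3 @ bar 7 tick 0 v(2, 3): E5 above C5
  -> R3 @ bar 7 tick 1 v(2, 3): E5 above C5
  -> R3 @ bar 7 tick 2 v(2, 3): E5 above C5
  -> R3 @ bar 7 tick 3 v(2, 3): E5 above C5
  -> R6 @ bar 7 tick 3 v(0, 3): closes on m3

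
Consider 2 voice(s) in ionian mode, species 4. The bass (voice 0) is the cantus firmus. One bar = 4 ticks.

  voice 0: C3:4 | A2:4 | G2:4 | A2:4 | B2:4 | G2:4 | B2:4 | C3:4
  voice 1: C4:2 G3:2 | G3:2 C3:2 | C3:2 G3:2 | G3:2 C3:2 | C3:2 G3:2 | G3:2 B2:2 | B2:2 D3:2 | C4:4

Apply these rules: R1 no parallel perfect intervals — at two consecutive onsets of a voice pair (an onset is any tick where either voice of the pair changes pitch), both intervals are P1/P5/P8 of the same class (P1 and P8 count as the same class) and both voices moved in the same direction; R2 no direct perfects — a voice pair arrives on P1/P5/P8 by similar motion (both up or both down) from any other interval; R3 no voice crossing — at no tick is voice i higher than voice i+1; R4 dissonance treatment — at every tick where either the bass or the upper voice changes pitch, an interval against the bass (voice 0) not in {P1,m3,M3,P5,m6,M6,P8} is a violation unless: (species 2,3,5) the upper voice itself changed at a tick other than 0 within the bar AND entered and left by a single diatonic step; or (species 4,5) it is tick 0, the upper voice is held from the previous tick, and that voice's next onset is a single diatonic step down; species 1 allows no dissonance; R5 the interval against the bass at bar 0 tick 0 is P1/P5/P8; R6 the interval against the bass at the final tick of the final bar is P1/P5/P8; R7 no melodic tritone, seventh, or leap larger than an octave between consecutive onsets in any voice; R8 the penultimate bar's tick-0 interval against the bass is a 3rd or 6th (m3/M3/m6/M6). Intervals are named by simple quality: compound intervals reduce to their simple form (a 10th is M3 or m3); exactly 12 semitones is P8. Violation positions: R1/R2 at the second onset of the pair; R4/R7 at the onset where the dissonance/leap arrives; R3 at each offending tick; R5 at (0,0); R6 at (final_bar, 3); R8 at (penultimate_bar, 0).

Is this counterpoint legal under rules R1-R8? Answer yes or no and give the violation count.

bar 0: v0=C3 v1=C4 (P8)
bar 1: v0=A2 v1=G3 (m7)
bar 2: v0=G2 v1=C3 (P4)
bar 3: v0=A2 v1=G3 (m7)
bar 4: v0=B2 v1=C3 (m2)
bar 5: v0=G2 v1=G3 (P8)
bar 6: v0=B2 v1=B2 (P1)
bar 7: v0=C3 v1=C4 (P8)
  R4 @ bar1.0: A2/G3 m7 untreated
  R4 @ bar2.0: G2/C3 P4 untreated
  R4 @ bar3.0: A2/G3 m7 untreated
  R4 @ bar4.0: B2/C3 m2 untreated
  R8 @ bar6.0: penult P1 not 3rd/6th
  R2 @ bar7.0: B2/D3 m3 -> C3/C4 P8 similar
  R7 @ bar7.0: D3->C4 leap 10st

No (7 violations)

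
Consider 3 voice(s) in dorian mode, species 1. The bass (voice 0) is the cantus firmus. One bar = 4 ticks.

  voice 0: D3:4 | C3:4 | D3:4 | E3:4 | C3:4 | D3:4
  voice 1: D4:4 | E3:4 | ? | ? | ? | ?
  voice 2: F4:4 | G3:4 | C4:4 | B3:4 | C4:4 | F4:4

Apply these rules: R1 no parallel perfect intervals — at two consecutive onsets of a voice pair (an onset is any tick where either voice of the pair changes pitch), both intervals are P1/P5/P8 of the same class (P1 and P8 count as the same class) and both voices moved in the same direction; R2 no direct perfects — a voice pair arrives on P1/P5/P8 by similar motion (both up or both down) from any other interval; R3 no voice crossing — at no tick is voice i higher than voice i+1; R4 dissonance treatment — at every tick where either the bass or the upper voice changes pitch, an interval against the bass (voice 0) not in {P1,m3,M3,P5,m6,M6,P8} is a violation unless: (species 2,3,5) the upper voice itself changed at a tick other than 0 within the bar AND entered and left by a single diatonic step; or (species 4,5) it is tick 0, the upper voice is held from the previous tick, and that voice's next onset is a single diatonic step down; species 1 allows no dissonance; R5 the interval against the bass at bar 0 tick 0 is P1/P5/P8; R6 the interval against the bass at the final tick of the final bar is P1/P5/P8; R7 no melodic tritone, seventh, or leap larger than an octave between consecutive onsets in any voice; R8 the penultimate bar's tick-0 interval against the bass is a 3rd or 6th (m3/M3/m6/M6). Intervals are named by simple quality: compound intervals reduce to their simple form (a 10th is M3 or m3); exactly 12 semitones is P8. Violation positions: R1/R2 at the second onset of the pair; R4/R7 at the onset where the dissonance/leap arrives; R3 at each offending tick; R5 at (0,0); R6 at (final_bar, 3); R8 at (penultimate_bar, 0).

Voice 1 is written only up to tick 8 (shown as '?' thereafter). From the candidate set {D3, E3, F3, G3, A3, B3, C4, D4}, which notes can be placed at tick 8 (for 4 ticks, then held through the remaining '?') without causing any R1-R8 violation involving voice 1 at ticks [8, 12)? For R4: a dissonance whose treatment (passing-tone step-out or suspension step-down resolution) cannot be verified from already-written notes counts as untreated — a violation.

D3: legal
E3: violates R4
F3: violates R2
G3: violates R4
A3: violates R2
B3: legal
C4: violates R2,R4
D4: violates R2,R3,R7

{B3, D3}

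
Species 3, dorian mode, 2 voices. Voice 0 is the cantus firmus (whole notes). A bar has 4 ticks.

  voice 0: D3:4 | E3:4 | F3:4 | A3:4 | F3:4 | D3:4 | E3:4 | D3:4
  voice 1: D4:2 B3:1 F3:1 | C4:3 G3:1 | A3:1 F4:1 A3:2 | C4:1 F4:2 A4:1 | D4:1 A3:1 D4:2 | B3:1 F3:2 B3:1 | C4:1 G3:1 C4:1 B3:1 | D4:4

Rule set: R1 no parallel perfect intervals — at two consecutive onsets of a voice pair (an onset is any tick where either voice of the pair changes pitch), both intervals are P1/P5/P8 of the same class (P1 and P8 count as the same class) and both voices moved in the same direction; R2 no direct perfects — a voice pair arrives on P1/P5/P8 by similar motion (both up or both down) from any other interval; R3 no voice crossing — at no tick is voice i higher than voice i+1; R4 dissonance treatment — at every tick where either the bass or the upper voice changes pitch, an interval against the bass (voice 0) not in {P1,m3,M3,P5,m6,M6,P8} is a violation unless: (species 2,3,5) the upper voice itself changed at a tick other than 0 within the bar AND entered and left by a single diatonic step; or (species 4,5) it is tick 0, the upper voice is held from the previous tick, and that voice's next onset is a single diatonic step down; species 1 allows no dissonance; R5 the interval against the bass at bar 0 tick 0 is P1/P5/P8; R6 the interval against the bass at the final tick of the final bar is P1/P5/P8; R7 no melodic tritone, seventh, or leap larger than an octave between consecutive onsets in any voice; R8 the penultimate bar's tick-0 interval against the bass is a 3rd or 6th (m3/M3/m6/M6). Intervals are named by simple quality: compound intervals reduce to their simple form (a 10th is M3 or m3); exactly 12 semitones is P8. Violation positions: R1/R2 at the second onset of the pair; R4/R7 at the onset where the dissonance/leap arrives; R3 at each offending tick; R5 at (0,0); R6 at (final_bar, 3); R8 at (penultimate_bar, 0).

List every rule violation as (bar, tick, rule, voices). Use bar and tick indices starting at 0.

bar 0: v0=D3 v1=D4 downbeat P8
bar 1: v0=E3 v1=C4 downbeat m6
bar 2: v0=F3 v1=A3 downbeat M3
bar 3: v0=A3 v1=C4 downbeat m3
bar 4: v0=F3 v1=D4 downbeat M6
bar 5: v0=D3 v1=B3 downbeat M6
bar 6: v0=E3 v1=C4 downbeat m6
bar 7: v0=D3 v1=D4 downbeat P8
  -> R7 @ bar 0 tick 3 v(1,): B3->F3 leap 6st
  -> R7 @ bar 5 tick 1 v(1,): B3->F3 leap 6st
  -> R7 @ bar 5 tick 3 v(1,): F3->B3 leap 6st

(0, 3, R7, (1,))
(5, 1, R7, (1,))
(5, 3, R7, (1,))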